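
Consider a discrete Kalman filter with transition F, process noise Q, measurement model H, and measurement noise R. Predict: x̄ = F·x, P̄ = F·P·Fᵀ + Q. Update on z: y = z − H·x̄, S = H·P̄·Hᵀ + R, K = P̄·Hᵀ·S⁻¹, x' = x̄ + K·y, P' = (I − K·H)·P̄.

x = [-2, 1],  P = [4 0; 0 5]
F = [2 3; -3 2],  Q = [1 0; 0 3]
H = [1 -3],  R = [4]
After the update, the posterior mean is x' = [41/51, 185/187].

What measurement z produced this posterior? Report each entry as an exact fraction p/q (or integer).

z = [-2]

x̄ = F·x = [-1, 8]
P̄ = F·P·Fᵀ + Q = [62 6; 6 59]
S = H·P̄·Hᵀ + R = [561]
K = P̄·Hᵀ·S⁻¹ = [4/51; -57/187]
x' − x̄ = [92/51, -1311/187] = K·y
y = (KᵀK)⁻¹·Kᵀ·(x' − x̄) = [23]
z = y + H·x̄ = [23] + [-25] = [-2]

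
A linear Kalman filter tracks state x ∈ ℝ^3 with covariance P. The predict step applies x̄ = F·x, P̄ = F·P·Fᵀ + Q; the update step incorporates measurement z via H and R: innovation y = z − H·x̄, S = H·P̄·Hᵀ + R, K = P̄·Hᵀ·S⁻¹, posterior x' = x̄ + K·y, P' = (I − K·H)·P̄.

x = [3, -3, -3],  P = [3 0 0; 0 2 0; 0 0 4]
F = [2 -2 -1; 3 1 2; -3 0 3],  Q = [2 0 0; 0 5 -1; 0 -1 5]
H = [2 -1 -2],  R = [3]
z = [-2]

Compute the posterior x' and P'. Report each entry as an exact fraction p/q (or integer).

x̄ = F·x = [15, 0, -18]
P̄ = F·P·Fᵀ + Q = [26 6 -30; 6 50 -4; -30 -4 68]
y = z − H·x̄ = [-68]
S = H·P̄·Hᵀ + R = [629]
K = P̄·Hᵀ·S⁻¹ = [106/629; -30/629; -192/629]
x' = x̄ + K·y = [131/37, 120/37, 102/37]
P' = (I − K·H)·P̄ = [5118/629 6954/629 1482/629; 6954/629 30550/629 -8276/629; 1482/629 -8276/629 5908/629]

x' = [131/37, 120/37, 102/37]
P' = [5118/629 6954/629 1482/629; 6954/629 30550/629 -8276/629; 1482/629 -8276/629 5908/629]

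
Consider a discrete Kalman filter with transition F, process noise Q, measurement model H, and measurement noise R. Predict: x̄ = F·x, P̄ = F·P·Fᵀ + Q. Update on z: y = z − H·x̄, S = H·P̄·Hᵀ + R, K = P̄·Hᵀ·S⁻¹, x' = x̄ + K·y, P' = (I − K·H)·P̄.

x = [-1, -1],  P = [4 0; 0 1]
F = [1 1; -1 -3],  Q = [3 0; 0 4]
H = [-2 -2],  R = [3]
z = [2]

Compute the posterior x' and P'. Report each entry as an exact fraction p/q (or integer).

x̄ = F·x = [-2, 4]
P̄ = F·P·Fᵀ + Q = [8 -7; -7 17]
y = z − H·x̄ = [6]
S = H·P̄·Hᵀ + R = [47]
K = P̄·Hᵀ·S⁻¹ = [-2/47; -20/47]
x' = x̄ + K·y = [-106/47, 68/47]
P' = (I − K·H)·P̄ = [372/47 -369/47; -369/47 399/47]

x' = [-106/47, 68/47]
P' = [372/47 -369/47; -369/47 399/47]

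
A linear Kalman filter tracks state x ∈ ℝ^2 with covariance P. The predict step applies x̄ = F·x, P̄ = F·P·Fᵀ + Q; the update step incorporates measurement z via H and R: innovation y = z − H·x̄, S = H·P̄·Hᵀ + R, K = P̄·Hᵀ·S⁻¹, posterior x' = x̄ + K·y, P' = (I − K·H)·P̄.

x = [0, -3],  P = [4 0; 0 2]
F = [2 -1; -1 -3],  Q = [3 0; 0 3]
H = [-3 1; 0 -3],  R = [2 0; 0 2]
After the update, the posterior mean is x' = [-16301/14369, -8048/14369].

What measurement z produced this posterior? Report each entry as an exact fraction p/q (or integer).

x̄ = F·x = [3, 9]
P̄ = F·P·Fᵀ + Q = [21 -2; -2 25]
S = H·P̄·Hᵀ + R = [228 -93; -93 227]
K = P̄·Hᵀ·S⁻¹ = [-14197/43107 -1559/14369; 62/43107 -4739/14369]
x' − x̄ = [-59408/14369, -137369/14369] = K·y
y = (KᵀK)⁻¹·Kᵀ·(x' − x̄) = [3, 29]
z = y + H·x̄ = [3, 29] + [0, -27] = [3, 2]

z = [3, 2]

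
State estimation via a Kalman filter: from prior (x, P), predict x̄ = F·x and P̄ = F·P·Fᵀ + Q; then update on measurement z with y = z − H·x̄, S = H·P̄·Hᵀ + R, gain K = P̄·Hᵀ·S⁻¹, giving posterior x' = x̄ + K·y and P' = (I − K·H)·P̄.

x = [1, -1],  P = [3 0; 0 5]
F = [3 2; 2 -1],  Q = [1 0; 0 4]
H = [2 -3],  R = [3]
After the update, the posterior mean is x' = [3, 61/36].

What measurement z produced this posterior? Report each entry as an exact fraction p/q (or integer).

z = [1]

x̄ = F·x = [1, 3]
P̄ = F·P·Fᵀ + Q = [48 8; 8 21]
S = H·P̄·Hᵀ + R = [288]
K = P̄·Hᵀ·S⁻¹ = [1/4; -47/288]
x' − x̄ = [2, -47/36] = K·y
y = (KᵀK)⁻¹·Kᵀ·(x' − x̄) = [8]
z = y + H·x̄ = [8] + [-7] = [1]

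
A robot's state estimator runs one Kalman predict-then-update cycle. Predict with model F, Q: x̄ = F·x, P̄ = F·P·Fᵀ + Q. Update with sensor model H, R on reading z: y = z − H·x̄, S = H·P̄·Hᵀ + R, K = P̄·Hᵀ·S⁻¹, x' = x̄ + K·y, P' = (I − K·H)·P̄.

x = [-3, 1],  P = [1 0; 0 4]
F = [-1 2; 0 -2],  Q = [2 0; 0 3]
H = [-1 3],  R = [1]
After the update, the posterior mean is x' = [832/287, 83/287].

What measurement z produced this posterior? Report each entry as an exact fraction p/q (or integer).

x̄ = F·x = [5, -2]
P̄ = F·P·Fᵀ + Q = [19 -16; -16 19]
S = H·P̄·Hᵀ + R = [287]
K = P̄·Hᵀ·S⁻¹ = [-67/287; 73/287]
x' − x̄ = [-603/287, 657/287] = K·y
y = (KᵀK)⁻¹·Kᵀ·(x' − x̄) = [9]
z = y + H·x̄ = [9] + [-11] = [-2]

z = [-2]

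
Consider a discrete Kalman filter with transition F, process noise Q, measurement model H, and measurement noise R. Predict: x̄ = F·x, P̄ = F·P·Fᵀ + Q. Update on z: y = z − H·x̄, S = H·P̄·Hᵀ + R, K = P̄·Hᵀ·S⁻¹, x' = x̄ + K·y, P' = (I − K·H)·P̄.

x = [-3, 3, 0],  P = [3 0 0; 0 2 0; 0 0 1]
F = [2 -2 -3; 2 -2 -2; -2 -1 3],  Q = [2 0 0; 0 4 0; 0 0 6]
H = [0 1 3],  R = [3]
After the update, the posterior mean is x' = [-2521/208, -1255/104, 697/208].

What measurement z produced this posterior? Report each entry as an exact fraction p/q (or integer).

z = [-2]

x̄ = F·x = [-12, -12, 3]
P̄ = F·P·Fᵀ + Q = [31 26 -17; 26 28 -14; -17 -14 29]
S = H·P̄·Hᵀ + R = [208]
K = P̄·Hᵀ·S⁻¹ = [-25/208; -7/104; 73/208]
x' − x̄ = [-25/208, -7/104, 73/208] = K·y
y = (KᵀK)⁻¹·Kᵀ·(x' − x̄) = [1]
z = y + H·x̄ = [1] + [-3] = [-2]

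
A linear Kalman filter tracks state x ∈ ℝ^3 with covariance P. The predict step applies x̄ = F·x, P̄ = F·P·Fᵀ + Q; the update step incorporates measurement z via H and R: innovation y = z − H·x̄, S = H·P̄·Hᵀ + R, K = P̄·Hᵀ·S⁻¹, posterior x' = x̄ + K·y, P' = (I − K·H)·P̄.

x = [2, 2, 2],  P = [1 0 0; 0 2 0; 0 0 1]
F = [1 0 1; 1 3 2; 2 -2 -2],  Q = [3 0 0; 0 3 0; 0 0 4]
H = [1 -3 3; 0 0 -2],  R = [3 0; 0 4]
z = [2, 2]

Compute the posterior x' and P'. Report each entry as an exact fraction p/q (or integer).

x̄ = F·x = [4, 12, -4]
P̄ = F·P·Fᵀ + Q = [5 3 0; 3 26 -14; 0 -14 20]
y = z − H·x̄ = [46, -6]
S = H·P̄·Hᵀ + R = [656 -204; -204 84]
K = P̄·Hᵀ·S⁻¹ = [-7/281 -17/281; -343/1124 -1375/3372; 17/562 -679/1686]
x' = x̄ + K·y = [904/281, 115/281, -54/281]
P' = (I − K·H)·P̄ = [1377/281 500/281 34/281; 500/281 5779/3372 1375/1686; 34/281 1375/1686 679/843]

x' = [904/281, 115/281, -54/281]
P' = [1377/281 500/281 34/281; 500/281 5779/3372 1375/1686; 34/281 1375/1686 679/843]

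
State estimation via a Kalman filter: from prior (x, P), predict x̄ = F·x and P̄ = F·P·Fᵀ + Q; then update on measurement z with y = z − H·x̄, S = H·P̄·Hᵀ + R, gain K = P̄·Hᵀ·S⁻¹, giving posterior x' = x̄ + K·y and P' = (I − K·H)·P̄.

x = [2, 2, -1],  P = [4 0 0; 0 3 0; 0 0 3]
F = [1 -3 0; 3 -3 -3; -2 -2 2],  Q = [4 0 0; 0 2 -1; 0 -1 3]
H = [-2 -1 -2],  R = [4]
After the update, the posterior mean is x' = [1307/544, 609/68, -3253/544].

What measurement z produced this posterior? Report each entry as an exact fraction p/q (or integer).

x̄ = F·x = [-4, 3, -10]
P̄ = F·P·Fᵀ + Q = [35 39 10; 39 92 -25; 10 -25 43]
S = H·P̄·Hᵀ + R = [544]
K = P̄·Hᵀ·S⁻¹ = [-129/544; -15/68; -81/544]
x' − x̄ = [3483/544, 405/68, 2187/544] = K·y
y = (KᵀK)⁻¹·Kᵀ·(x' − x̄) = [-27]
z = y + H·x̄ = [-27] + [25] = [-2]

z = [-2]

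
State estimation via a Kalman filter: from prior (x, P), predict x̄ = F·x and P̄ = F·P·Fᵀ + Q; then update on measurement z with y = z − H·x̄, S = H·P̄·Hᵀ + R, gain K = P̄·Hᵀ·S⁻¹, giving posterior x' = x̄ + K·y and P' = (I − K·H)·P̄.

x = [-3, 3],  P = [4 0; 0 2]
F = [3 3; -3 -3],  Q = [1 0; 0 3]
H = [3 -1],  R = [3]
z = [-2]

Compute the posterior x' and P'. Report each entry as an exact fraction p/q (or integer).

x̄ = F·x = [0, 0]
P̄ = F·P·Fᵀ + Q = [55 -54; -54 57]
y = z − H·x̄ = [-2]
S = H·P̄·Hᵀ + R = [879]
K = P̄·Hᵀ·S⁻¹ = [73/293; -73/293]
x' = x̄ + K·y = [-146/293, 146/293]
P' = (I − K·H)·P̄ = [128/293 165/293; 165/293 714/293]

x' = [-146/293, 146/293]
P' = [128/293 165/293; 165/293 714/293]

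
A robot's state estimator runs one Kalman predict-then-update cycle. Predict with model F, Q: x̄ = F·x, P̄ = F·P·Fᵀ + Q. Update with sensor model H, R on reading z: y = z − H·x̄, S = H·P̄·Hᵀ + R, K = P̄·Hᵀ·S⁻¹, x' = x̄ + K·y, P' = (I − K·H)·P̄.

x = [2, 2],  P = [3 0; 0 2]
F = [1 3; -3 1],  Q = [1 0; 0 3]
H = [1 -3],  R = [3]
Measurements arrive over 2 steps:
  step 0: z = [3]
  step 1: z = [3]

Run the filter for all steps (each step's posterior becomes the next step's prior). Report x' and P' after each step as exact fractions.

step 0: x' = [2121/331, 359/331], P' = [6321/331 2076/331; 2076/331 791/331]
step 1: x' = [-1478709/642361, -1155481/642361], P' = [3070326/642361 897621/642361; 897621/642361 471056/642361]

step 0: x̄ = F·x = [8, -4]
step 0: P̄ = F·P·Fᵀ + Q = [22 -3; -3 32]
step 0: y = z − H·x̄ = [-17]
step 0: S = H·P̄·Hᵀ + R = [331]
step 0: K = P̄·Hᵀ·S⁻¹ = [31/331; -99/331]
step 0: x' = x̄ + K·y = [2121/331, 359/331]
step 0: P' = (I − K·H)·P̄ = [6321/331 2076/331; 2076/331 791/331]
step 1: x̄ = F·x = [3198/331, -6004/331]
step 1: P̄ = F·P·Fᵀ + Q = [26227/331 -33198/331; -33198/331 46217/331]
step 1: y = z − H·x̄ = [-20217/331]
step 1: S = H·P̄·Hᵀ + R = [642361/331]
step 1: K = P̄·Hᵀ·S⁻¹ = [125821/642361; -171849/642361]
step 1: x' = x̄ + K·y = [-1478709/642361, -1155481/642361]
step 1: P' = (I − K·H)·P̄ = [3070326/642361 897621/642361; 897621/642361 471056/642361]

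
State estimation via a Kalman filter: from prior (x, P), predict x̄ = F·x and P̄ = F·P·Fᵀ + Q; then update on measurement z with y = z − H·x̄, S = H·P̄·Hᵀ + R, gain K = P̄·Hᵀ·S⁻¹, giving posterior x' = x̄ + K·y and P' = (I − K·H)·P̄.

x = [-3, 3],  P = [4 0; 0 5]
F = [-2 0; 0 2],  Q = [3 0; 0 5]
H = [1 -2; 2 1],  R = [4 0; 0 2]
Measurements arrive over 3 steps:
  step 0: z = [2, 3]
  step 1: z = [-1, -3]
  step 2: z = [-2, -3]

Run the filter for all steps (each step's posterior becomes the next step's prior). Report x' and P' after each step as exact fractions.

step 0: x̄ = F·x = [6, 6]
step 0: P̄ = F·P·Fᵀ + Q = [19 0; 0 25]
step 0: y = z − H·x̄ = [8, -15]
step 0: S = H·P̄·Hᵀ + R = [123 -12; -12 103]
step 0: K = P̄·Hᵀ·S⁻¹ = [2413/12525 1634/4175; -194/501 33/167]
step 0: x' = x̄ + K·y = [20924/12525, -31/501]
step 0: P' = (I − K·H)·P̄ = [5852/12525 -76/501; -76/501 350/501]
step 1: x̄ = F·x = [-41848/12525, -62/501]
step 1: P̄ = F·P·Fᵀ + Q = [60983/12525 304/501; 304/501 3905/501]
step 1: y = z − H·x̄ = [8741/4175, 47671/12525]
step 1: S = H·P̄·Hᵀ + R = [157061/4175 -32028/4175; -32028/4175 397007/12525]
step 1: K = P̄·Hᵀ·S⁻¹ = [2445141/14198069 5225414/14198069; -5082450/14198069 2804875/14198069]
step 1: x' = x̄ + K·y = [-22430431/14198069, -1722387/14198069]
step 1: P' = (I − K·H)·P̄ = [6136444/14198069 -1822060/14198069; -1822060/14198069 9253870/14198069]
step 2: x̄ = F·x = [44860862/14198069, -3444774/14198069]
step 2: P̄ = F·P·Fᵀ + Q = [67139983/14198069 7288240/14198069; 7288240/14198069 108005825/14198069]
step 2: y = z − H·x̄ = [-80146548/14198069, -128871157/14198069]
step 2: S = H·P̄·Hᵀ + R = [526802599/14198069 -103596404/14198069; -103596404/14198069 434114855/14198069]
step 2: K = P̄·Hᵀ·S⁻¹ = [2640116381/15351426941 5636251574/15351426941; -5487425570/15351426941 3025318595/15351426941]
step 2: x' = x̄ + K·y = [-17556488156/15351426941, -208499281/15351426941]
step 2: P' = (I − K·H)·P̄ = [6621094364/15351426941 -1969685580/15351426941; -1969685580/15351426941 9990008350/15351426941]

step 0: x' = [20924/12525, -31/501], P' = [5852/12525 -76/501; -76/501 350/501]
step 1: x' = [-22430431/14198069, -1722387/14198069], P' = [6136444/14198069 -1822060/14198069; -1822060/14198069 9253870/14198069]
step 2: x' = [-17556488156/15351426941, -208499281/15351426941], P' = [6621094364/15351426941 -1969685580/15351426941; -1969685580/15351426941 9990008350/15351426941]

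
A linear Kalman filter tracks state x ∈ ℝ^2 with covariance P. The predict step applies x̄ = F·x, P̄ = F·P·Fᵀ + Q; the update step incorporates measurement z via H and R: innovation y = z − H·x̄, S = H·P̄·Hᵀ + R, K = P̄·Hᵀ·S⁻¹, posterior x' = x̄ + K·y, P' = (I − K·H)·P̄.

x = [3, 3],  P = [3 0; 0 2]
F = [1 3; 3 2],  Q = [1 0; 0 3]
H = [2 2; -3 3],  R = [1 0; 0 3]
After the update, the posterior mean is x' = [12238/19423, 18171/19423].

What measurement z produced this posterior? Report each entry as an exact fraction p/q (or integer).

z = [3, 1]

x̄ = F·x = [12, 15]
P̄ = F·P·Fᵀ + Q = [22 21; 21 38]
S = H·P̄·Hᵀ + R = [409 96; 96 165]
K = P̄·Hᵀ·S⁻¹ = [4826/19423 -3161/19423; 4858/19423 3177/19423]
x' − x̄ = [-220838/19423, -273174/19423] = K·y
y = (KᵀK)⁻¹·Kᵀ·(x' − x̄) = [-51, -8]
z = y + H·x̄ = [-51, -8] + [54, 9] = [3, 1]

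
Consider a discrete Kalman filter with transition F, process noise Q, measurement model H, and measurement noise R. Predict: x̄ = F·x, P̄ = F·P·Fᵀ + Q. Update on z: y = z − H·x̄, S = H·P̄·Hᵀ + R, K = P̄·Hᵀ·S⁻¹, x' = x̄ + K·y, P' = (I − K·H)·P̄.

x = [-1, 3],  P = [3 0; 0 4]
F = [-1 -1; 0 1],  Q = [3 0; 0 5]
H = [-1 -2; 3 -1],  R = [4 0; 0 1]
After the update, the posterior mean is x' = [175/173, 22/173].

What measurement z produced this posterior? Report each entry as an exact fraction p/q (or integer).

x̄ = F·x = [-2, 3]
P̄ = F·P·Fᵀ + Q = [10 -4; -4 9]
S = H·P̄·Hᵀ + R = [34 8; 8 124]
K = P̄·Hᵀ·S⁻¹ = [-65/519 293/1038; -196/519 -301/2076]
x' − x̄ = [521/173, -497/173] = K·y
y = (KᵀK)⁻¹·Kᵀ·(x' − x̄) = [3, 12]
z = y + H·x̄ = [3, 12] + [-4, -9] = [-1, 3]

z = [-1, 3]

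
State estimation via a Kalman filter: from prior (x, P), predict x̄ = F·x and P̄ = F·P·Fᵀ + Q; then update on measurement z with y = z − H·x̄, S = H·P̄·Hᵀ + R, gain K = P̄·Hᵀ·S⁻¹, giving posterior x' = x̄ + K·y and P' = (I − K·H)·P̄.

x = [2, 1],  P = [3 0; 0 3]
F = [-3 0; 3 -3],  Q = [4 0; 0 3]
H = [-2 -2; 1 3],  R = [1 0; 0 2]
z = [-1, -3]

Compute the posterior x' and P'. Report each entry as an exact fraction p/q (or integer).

x' = [8461/4316, -1695/1079]
P' = [4427/4316 -717/1079; -717/1079 591/1079]

x̄ = F·x = [-6, 3]
P̄ = F·P·Fᵀ + Q = [31 -27; -27 57]
y = z − H·x̄ = [-7, -6]
S = H·P̄·Hᵀ + R = [137 -188; -188 384]
K = P̄·Hᵀ·S⁻¹ = [-1559/2158 -4177/8632; 252/1079 528/1079]
x' = x̄ + K·y = [8461/4316, -1695/1079]
P' = (I − K·H)·P̄ = [4427/4316 -717/1079; -717/1079 591/1079]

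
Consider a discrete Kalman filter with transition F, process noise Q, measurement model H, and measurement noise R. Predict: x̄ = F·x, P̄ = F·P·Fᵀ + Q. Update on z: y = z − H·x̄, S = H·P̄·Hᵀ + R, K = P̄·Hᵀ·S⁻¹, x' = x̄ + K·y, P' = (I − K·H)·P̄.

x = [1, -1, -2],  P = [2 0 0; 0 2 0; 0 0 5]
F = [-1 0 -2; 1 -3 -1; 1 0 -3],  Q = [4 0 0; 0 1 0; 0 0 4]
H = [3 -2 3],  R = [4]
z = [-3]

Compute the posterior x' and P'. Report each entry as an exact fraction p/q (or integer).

x̄ = F·x = [3, 6, 7]
P̄ = F·P·Fᵀ + Q = [26 8 28; 8 26 17; 28 17 51]
y = z − H·x̄ = [-21]
S = H·P̄·Hᵀ + R = [1005]
K = P̄·Hᵀ·S⁻¹ = [146/1005; 23/1005; 203/1005]
x' = x̄ + K·y = [-17/335, 1849/335, 924/335]
P' = (I − K·H)·P̄ = [4814/1005 4682/1005 -1498/1005; 4682/1005 25601/1005 12416/1005; -1498/1005 12416/1005 10046/1005]

x' = [-17/335, 1849/335, 924/335]
P' = [4814/1005 4682/1005 -1498/1005; 4682/1005 25601/1005 12416/1005; -1498/1005 12416/1005 10046/1005]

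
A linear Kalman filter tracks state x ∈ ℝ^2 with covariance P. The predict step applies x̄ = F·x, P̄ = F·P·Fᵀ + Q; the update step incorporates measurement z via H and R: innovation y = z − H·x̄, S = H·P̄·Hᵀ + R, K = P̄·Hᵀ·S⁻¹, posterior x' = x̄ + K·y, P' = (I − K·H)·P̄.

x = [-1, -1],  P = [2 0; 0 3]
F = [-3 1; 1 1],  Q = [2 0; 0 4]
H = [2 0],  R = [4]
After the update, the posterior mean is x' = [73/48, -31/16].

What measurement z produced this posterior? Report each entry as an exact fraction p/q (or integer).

x̄ = F·x = [2, -2]
P̄ = F·P·Fᵀ + Q = [23 -3; -3 9]
S = H·P̄·Hᵀ + R = [96]
K = P̄·Hᵀ·S⁻¹ = [23/48; -1/16]
x' − x̄ = [-23/48, 1/16] = K·y
y = (KᵀK)⁻¹·Kᵀ·(x' − x̄) = [-1]
z = y + H·x̄ = [-1] + [4] = [3]

z = [3]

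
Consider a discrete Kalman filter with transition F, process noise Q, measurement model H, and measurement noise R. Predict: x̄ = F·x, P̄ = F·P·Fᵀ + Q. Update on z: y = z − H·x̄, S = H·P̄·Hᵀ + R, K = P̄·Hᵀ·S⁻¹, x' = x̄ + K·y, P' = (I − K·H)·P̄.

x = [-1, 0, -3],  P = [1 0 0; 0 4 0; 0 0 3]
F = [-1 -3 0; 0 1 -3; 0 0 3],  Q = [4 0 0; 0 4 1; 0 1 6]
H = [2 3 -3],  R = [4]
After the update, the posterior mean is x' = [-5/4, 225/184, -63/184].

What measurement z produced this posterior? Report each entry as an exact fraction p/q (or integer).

z = [2]

x̄ = F·x = [1, 9, -9]
P̄ = F·P·Fᵀ + Q = [41 -12 0; -12 35 -26; 0 -26 33]
S = H·P̄·Hᵀ + R = [1104]
K = P̄·Hᵀ·S⁻¹ = [1/24; 53/368; -59/368]
x' − x̄ = [-9/4, -1431/184, 1593/184] = K·y
y = (KᵀK)⁻¹·Kᵀ·(x' − x̄) = [-54]
z = y + H·x̄ = [-54] + [56] = [2]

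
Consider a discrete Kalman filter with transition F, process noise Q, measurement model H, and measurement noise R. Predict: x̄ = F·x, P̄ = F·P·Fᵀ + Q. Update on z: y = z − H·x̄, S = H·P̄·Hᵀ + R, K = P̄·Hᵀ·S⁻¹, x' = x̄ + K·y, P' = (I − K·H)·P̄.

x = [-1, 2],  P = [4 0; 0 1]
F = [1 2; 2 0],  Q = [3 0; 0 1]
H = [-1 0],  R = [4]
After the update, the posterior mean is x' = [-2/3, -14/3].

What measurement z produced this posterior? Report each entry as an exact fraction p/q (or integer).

x̄ = F·x = [3, -2]
P̄ = F·P·Fᵀ + Q = [11 8; 8 17]
S = H·P̄·Hᵀ + R = [15]
K = P̄·Hᵀ·S⁻¹ = [-11/15; -8/15]
x' − x̄ = [-11/3, -8/3] = K·y
y = (KᵀK)⁻¹·Kᵀ·(x' − x̄) = [5]
z = y + H·x̄ = [5] + [-3] = [2]

z = [2]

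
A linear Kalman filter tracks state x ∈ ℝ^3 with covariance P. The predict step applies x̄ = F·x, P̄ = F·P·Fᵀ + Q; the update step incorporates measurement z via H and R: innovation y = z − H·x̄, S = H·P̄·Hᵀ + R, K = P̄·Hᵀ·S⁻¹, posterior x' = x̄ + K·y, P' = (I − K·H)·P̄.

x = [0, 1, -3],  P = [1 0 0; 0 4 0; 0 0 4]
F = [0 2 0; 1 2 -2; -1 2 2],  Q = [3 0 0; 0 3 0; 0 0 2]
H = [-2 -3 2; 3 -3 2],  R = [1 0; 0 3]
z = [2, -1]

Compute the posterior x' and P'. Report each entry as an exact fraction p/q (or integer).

x̄ = F·x = [2, 8, -4]
P̄ = F·P·Fᵀ + Q = [19 16 16; 16 36 -1; 16 -1 35]
y = z − H·x̄ = [38, 25]
S = H·P̄·Hᵀ + R = [617 346; 346 554]
K = P̄·Hᵀ·S⁻¹ = [-22051/111051 43981/222102; -9536/37017 1813/37017; -1064/12339 6719/24678]
x' = x̄ + K·y = [-14683/24678, -2323/4113, -1289/2742]
P' = (I − K·H)·P̄ = [35209/222102 2995/37017 4457/24678; 2995/37017 30302/12339 14954/4113; 4457/24678 14954/4113 15331/2742]

x' = [-14683/24678, -2323/4113, -1289/2742]
P' = [35209/222102 2995/37017 4457/24678; 2995/37017 30302/12339 14954/4113; 4457/24678 14954/4113 15331/2742]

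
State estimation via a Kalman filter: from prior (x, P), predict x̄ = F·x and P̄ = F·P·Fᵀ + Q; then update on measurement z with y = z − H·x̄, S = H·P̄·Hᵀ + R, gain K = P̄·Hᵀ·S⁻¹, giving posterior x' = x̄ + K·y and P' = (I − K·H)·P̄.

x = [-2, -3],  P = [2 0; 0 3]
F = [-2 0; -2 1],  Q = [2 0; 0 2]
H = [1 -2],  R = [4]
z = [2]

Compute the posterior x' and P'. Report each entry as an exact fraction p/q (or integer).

x̄ = F·x = [4, 1]
P̄ = F·P·Fᵀ + Q = [10 8; 8 13]
y = z − H·x̄ = [0]
S = H·P̄·Hᵀ + R = [34]
K = P̄·Hᵀ·S⁻¹ = [-3/17; -9/17]
x' = x̄ + K·y = [4, 1]
P' = (I − K·H)·P̄ = [152/17 82/17; 82/17 59/17]

x' = [4, 1]
P' = [152/17 82/17; 82/17 59/17]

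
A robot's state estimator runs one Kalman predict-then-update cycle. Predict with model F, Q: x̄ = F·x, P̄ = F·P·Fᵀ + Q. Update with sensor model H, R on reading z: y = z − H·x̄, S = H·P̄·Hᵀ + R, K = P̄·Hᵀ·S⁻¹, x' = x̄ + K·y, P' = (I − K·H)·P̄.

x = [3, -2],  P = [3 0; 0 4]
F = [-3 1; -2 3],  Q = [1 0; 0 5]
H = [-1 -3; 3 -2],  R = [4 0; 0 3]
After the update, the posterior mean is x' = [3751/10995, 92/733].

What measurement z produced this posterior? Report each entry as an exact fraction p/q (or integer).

x̄ = F·x = [-11, -12]
P̄ = F·P·Fᵀ + Q = [32 30; 30 53]
S = H·P̄·Hᵀ + R = [693 12; 12 143]
K = P̄·Hᵀ·S⁻¹ = [-17878/98955 8804/32985; -1789/6597 -196/2199]
x' − x̄ = [124696/10995, 8888/733] = K·y
y = (KᵀK)⁻¹·Kᵀ·(x' − x̄) = [-48, 10]
z = y + H·x̄ = [-48, 10] + [47, -9] = [-1, 1]

z = [-1, 1]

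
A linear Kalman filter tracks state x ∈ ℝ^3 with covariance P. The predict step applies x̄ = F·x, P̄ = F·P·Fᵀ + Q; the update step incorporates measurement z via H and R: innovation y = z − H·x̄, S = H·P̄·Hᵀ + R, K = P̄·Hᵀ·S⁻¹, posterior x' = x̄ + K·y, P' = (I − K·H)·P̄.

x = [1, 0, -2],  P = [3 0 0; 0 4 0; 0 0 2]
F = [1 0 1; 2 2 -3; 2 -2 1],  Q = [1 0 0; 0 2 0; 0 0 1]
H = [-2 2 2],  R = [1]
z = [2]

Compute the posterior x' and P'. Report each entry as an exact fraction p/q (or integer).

x' = [-261/197, 360/197, -416/197]
P' = [1166/197 -304/197 1472/197; -304/197 3680/197 -3946/197; 1472/197 -3946/197 5431/197]

x̄ = F·x = [-1, 8, 0]
P̄ = F·P·Fᵀ + Q = [6 0 8; 0 48 -10; 8 -10 31]
y = z − H·x̄ = [-16]
S = H·P̄·Hᵀ + R = [197]
K = P̄·Hᵀ·S⁻¹ = [4/197; 76/197; 26/197]
x' = x̄ + K·y = [-261/197, 360/197, -416/197]
P' = (I − K·H)·P̄ = [1166/197 -304/197 1472/197; -304/197 3680/197 -3946/197; 1472/197 -3946/197 5431/197]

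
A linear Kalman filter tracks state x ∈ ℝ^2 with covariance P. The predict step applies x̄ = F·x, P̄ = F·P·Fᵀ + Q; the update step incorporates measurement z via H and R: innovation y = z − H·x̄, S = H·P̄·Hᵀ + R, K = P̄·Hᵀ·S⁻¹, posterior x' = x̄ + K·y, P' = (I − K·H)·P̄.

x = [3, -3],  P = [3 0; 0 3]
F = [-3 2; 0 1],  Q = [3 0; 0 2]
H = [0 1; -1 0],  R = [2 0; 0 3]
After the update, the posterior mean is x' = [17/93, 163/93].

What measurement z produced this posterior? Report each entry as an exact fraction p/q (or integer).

x̄ = F·x = [-15, -3]
P̄ = F·P·Fᵀ + Q = [42 6; 6 5]
S = H·P̄·Hᵀ + R = [7 -6; -6 45]
K = P̄·Hᵀ·S⁻¹ = [2/31 -86/93; 21/31 -4/93]
x' − x̄ = [1412/93, 442/93] = K·y
y = (KᵀK)⁻¹·Kᵀ·(x' − x̄) = [6, -16]
z = y + H·x̄ = [6, -16] + [-3, 15] = [3, -1]

z = [3, -1]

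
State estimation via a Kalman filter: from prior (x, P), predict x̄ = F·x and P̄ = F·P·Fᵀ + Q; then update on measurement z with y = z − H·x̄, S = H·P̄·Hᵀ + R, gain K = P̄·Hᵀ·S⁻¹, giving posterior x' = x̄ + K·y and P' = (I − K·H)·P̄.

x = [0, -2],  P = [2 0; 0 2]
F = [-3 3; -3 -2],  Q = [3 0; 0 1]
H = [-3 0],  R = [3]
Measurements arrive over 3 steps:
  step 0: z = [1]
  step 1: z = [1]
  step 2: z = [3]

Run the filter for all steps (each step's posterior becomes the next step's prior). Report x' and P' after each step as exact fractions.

step 0: x̄ = F·x = [-6, 4]
step 0: P̄ = F·P·Fᵀ + Q = [39 6; 6 27]
step 0: y = z − H·x̄ = [-17]
step 0: S = H·P̄·Hᵀ + R = [354]
step 0: K = P̄·Hᵀ·S⁻¹ = [-39/118; -3/59]
step 0: x' = x̄ + K·y = [-45/118, 287/59]
step 0: P' = (I − K·H)·P̄ = [39/118 3/59; 3/59 1539/59]
step 1: x̄ = F·x = [1857/118, -1013/118]
step 1: P̄ = F·P·Fᵀ + Q = [28299/118 -18135/118; -18135/118 12853/118]
step 1: y = z − H·x̄ = [5689/118]
step 1: S = H·P̄·Hᵀ + R = [255045/118]
step 1: K = P̄·Hᵀ·S⁻¹ = [-28299/85015; 3627/17003]
step 1: x' = x̄ + K·y = [-26442/85015, 28898/17003]
step 1: P' = (I − K·H)·P̄ = [28299/85015 -3627/17003; -3627/17003 179768/17003]
step 2: x̄ = F·x = [512796/85015, -209654/85015]
step 2: P̄ = F·P·Fᵀ + Q = [8925726/85015 -5083944/85015; -5083944/85015 3717446/85015]
step 2: y = z − H·x̄ = [1793433/85015]
step 2: S = H·P̄·Hᵀ + R = [80586579/85015]
step 2: K = P̄·Hᵀ·S⁻¹ = [-8925726/26862193; 5083944/26862193]
step 2: x' = x̄ + K·y = [-26264382/26862193, 41003902/26862193]
step 2: P' = (I − K·H)·P̄ = [8925726/26862193 -5083944/26862193; -5083944/26862193 262533578/26862193]

step 0: x' = [-45/118, 287/59], P' = [39/118 3/59; 3/59 1539/59]
step 1: x' = [-26442/85015, 28898/17003], P' = [28299/85015 -3627/17003; -3627/17003 179768/17003]
step 2: x' = [-26264382/26862193, 41003902/26862193], P' = [8925726/26862193 -5083944/26862193; -5083944/26862193 262533578/26862193]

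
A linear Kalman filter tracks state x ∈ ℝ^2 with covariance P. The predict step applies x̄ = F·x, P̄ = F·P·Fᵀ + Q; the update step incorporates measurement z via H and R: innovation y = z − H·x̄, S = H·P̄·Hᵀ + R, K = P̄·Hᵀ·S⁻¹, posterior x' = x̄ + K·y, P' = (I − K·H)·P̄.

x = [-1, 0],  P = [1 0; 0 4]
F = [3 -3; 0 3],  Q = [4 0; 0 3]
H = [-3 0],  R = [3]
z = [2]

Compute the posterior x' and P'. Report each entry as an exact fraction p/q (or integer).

x̄ = F·x = [-3, 0]
P̄ = F·P·Fᵀ + Q = [49 -36; -36 39]
y = z − H·x̄ = [-7]
S = H·P̄·Hᵀ + R = [444]
K = P̄·Hᵀ·S⁻¹ = [-49/148; 9/37]
x' = x̄ + K·y = [-101/148, -63/37]
P' = (I − K·H)·P̄ = [49/148 -9/37; -9/37 471/37]

x' = [-101/148, -63/37]
P' = [49/148 -9/37; -9/37 471/37]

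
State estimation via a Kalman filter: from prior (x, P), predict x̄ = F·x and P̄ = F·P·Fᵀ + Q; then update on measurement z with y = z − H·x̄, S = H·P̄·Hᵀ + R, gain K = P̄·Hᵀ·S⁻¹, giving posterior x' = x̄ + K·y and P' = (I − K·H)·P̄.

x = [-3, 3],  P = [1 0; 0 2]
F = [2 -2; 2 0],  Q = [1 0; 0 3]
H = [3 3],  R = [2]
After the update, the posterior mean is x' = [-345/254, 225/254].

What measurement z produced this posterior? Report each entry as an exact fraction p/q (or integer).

z = [-1]

x̄ = F·x = [-12, -6]
P̄ = F·P·Fᵀ + Q = [13 4; 4 7]
S = H·P̄·Hᵀ + R = [254]
K = P̄·Hᵀ·S⁻¹ = [51/254; 33/254]
x' − x̄ = [2703/254, 1749/254] = K·y
y = (KᵀK)⁻¹·Kᵀ·(x' − x̄) = [53]
z = y + H·x̄ = [53] + [-54] = [-1]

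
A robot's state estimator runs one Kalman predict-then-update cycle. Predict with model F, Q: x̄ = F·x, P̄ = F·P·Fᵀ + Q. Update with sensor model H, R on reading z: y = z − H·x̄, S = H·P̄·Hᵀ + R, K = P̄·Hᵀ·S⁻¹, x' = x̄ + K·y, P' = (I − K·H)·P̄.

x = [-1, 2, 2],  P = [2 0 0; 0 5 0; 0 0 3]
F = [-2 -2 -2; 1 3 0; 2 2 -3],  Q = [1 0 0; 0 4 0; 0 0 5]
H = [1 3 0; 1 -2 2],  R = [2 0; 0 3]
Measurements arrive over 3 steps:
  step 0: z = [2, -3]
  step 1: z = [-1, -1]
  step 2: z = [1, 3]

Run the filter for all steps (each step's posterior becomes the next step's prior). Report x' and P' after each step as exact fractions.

step 0: x̄ = F·x = [-6, 5, -4]
step 0: P̄ = F·P·Fᵀ + Q = [41 -34 -10; -34 51 34; -10 34 60]
step 0: y = z − H·x̄ = [-7, 21]
step 0: S = H·P̄·Hᵀ + R = [298 -115; -115 312]
step 0: K = P̄·Hᵀ·S⁻¹ = [-8797/79751 19507/79751; 29308/79751 -6579/79751; 33534/79751 23096/79751]
step 0: x' = x̄ + K·y = [-1040/11393, 7920/11393, -9818/11393]
step 0: P' = (I − K·H)·P̄ = [997051/79751 -338215/79751 -807480/79751; -338215/79751 132277/79751 291516/79751; -807480/79751 291516/79751 729900/79751]
step 1: x̄ = F·x = [5876/11393, 22720/11393, 43214/11393]
step 1: P̄ = F·P·Fᵀ + Q = [683231/79751 -216180/79751 1535880/79751; -216180/79751 477258/79751 -119160/79751; 1535880/79751 -119160/79751 14971015/79751]
step 1: y = z − H·x̄ = [-85429/11393, -58257/11393]
step 1: S = H·P̄·Hᵀ + R = [3840975/79751 -5671/11393; -5671/11393 10096728/11393]
step 1: K = P̄·Hᵀ·S⁻¹ = [32828233/3403937041 201688852/3403937041; 1076584872/3403937041 -67256082/3403937041; 1060111210/3403937041 1528106550/3403937041]
step 1: x' = x̄ + K·y = [478123715/3403937041, -940575958/3403937041, -2851699162/3403937041]
step 1: P' = (I − K·H)·P̄ = [18557691416/3403937041 -6164011650/3403937041 -15140324080/3403937041; -6164011650/3403937041 2772393798/3403937041 5753515500/3403937041; -15140324080/3403937041 5753515500/3403937041 15615837365/3403937041]
step 2: x̄ = F·x = [6628302810/3403937041, -2343604159/3403937041, 7630193000/3403937041]
step 2: P̄ = F·P·Fᵀ + Q = [26781065517/3403937041 -8678097260/3403937041 38913159374/3403937041; -8678097260/3403937041 20140913862/3403937041 -1923014840/3403937041; 38913159374/3403937041 -1923014840/3403937041 306212172106/3403937041]
step 2: y = z − H·x̄ = [3806446708/3403937041, -16364086005/3403937041]
step 2: S = H·P̄·Hᵀ + R = [162788580797/3403937041 -36454285207/3403937041; -36454285207/3403937041 1548154365768/3403937041]
step 2: K = P̄·Hᵀ·S⁻¹ = [1645804854671/73647935942567 5840736994444/73647935942567; 22968607452120/73647935942567 -1971215188286/73647935942567; 22091023596974/73647935942567 31688201414580/73647935942567]
step 2: x' = x̄ + K·y = [117172310156198/73647935942567, -15545438485043/73647935942567, 37453047607212/73647935942567]
step 2: P' = (I − K·H)·P̄ = [369802364756392/73647935942567 -122170251682350/73647935942567 -298310328568880/73647935942567; -122170251682350/73647935942567 56035822195530/73647935942567 114164125254276/73647935942567; -298310328568880/73647935942567 114164125254276/73647935942567 310851591660586/73647935942567]

step 0: x' = [-1040/11393, 7920/11393, -9818/11393], P' = [997051/79751 -338215/79751 -807480/79751; -338215/79751 132277/79751 291516/79751; -807480/79751 291516/79751 729900/79751]
step 1: x' = [478123715/3403937041, -940575958/3403937041, -2851699162/3403937041], P' = [18557691416/3403937041 -6164011650/3403937041 -15140324080/3403937041; -6164011650/3403937041 2772393798/3403937041 5753515500/3403937041; -15140324080/3403937041 5753515500/3403937041 15615837365/3403937041]
step 2: x' = [117172310156198/73647935942567, -15545438485043/73647935942567, 37453047607212/73647935942567], P' = [369802364756392/73647935942567 -122170251682350/73647935942567 -298310328568880/73647935942567; -122170251682350/73647935942567 56035822195530/73647935942567 114164125254276/73647935942567; -298310328568880/73647935942567 114164125254276/73647935942567 310851591660586/73647935942567]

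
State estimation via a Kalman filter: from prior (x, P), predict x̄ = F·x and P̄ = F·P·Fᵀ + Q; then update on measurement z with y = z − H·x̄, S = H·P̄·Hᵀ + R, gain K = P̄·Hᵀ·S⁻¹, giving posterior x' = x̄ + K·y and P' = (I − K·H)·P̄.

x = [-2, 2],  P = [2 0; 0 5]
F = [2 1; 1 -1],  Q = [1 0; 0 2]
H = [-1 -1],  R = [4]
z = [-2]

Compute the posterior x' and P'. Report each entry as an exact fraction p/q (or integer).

x' = [54/25, -36/25]
P' = [181/25 -129/25; -129/25 161/25]

x̄ = F·x = [-2, -4]
P̄ = F·P·Fᵀ + Q = [14 -1; -1 9]
y = z − H·x̄ = [-8]
S = H·P̄·Hᵀ + R = [25]
K = P̄·Hᵀ·S⁻¹ = [-13/25; -8/25]
x' = x̄ + K·y = [54/25, -36/25]
P' = (I − K·H)·P̄ = [181/25 -129/25; -129/25 161/25]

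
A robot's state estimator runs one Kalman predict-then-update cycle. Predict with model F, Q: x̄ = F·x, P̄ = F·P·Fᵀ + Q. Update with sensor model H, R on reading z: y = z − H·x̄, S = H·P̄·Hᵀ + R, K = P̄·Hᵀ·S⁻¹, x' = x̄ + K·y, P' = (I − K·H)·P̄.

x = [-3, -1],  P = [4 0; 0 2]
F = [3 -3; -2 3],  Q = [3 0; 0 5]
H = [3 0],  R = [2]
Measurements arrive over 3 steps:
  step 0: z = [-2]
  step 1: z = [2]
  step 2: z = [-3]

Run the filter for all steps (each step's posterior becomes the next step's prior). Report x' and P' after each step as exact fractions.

step 0: x̄ = F·x = [-6, 3]
step 0: P̄ = F·P·Fᵀ + Q = [57 -42; -42 39]
step 0: y = z − H·x̄ = [16]
step 0: S = H·P̄·Hᵀ + R = [515]
step 0: K = P̄·Hᵀ·S⁻¹ = [171/515; -126/515]
step 0: x' = x̄ + K·y = [-354/515, -471/515]
step 0: P' = (I − K·H)·P̄ = [114/515 -84/515; -84/515 4209/515]
step 1: x̄ = F·x = [351/515, -141/103]
step 1: P̄ = F·P·Fᵀ + Q = [41964/515 -7965/103; -7965/103 8384/103]
step 1: y = z − H·x̄ = [-23/515]
step 1: S = H·P̄·Hᵀ + R = [378706/515]
step 1: K = P̄·Hᵀ·S⁻¹ = [62946/189353; -119475/378706]
step 1: x' = x̄ + K·y = [126243/189353, -513087/378706]
step 1: P' = (I − K·H)·P̄ = [41964/189353 -39825/189353; -39825/189353 3108893/378706]
step 2: x̄ = F·x = [2296719/378706, -2044233/378706]
step 2: P̄ = F·P·Fᵀ + Q = [31305207/378706 -29678355/378706; -29678355/378706 31165079/378706]
step 2: y = z − H·x̄ = [-8026275/378706]
step 2: S = H·P̄·Hᵀ + R = [282504275/378706]
step 2: K = P̄·Hᵀ·S⁻¹ = [93915621/282504275; -17807013/56500855]
step 2: x' = x̄ + K·y = [-11086137/11300171, 14482512/11300171]
step 2: P' = (I − K·H)·P̄ = [62610414/282504275 -11871342/56500855; -11871342/56500855 92633890/11300171]

step 0: x' = [-354/515, -471/515], P' = [114/515 -84/515; -84/515 4209/515]
step 1: x' = [126243/189353, -513087/378706], P' = [41964/189353 -39825/189353; -39825/189353 3108893/378706]
step 2: x' = [-11086137/11300171, 14482512/11300171], P' = [62610414/282504275 -11871342/56500855; -11871342/56500855 92633890/11300171]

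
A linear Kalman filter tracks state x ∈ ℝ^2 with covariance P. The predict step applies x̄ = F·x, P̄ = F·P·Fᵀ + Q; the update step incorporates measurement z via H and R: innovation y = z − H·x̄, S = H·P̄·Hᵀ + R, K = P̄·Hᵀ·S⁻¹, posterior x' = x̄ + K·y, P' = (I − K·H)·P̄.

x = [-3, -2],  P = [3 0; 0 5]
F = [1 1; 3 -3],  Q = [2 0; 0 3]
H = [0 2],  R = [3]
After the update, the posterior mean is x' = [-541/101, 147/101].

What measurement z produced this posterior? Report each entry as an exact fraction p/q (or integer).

z = [3]

x̄ = F·x = [-5, -3]
P̄ = F·P·Fᵀ + Q = [10 -6; -6 75]
S = H·P̄·Hᵀ + R = [303]
K = P̄·Hᵀ·S⁻¹ = [-4/101; 50/101]
x' − x̄ = [-36/101, 450/101] = K·y
y = (KᵀK)⁻¹·Kᵀ·(x' − x̄) = [9]
z = y + H·x̄ = [9] + [-6] = [3]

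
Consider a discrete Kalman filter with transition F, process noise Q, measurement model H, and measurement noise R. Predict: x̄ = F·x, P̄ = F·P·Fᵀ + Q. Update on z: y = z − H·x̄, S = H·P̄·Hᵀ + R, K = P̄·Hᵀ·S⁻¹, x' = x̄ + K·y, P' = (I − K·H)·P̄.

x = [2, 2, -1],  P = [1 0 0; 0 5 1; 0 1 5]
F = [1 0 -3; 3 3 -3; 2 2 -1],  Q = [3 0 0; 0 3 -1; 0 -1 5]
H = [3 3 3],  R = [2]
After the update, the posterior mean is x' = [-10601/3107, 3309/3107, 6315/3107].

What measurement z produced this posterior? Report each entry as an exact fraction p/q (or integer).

z = [-1]

x̄ = F·x = [5, 15, 9]
P̄ = F·P·Fᵀ + Q = [49 39 11; 39 84 41; 11 41 30]
S = H·P̄·Hᵀ + R = [3107]
K = P̄·Hᵀ·S⁻¹ = [297/3107; 492/3107; 246/3107]
x' − x̄ = [-26136/3107, -43296/3107, -21648/3107] = K·y
y = (KᵀK)⁻¹·Kᵀ·(x' − x̄) = [-88]
z = y + H·x̄ = [-88] + [87] = [-1]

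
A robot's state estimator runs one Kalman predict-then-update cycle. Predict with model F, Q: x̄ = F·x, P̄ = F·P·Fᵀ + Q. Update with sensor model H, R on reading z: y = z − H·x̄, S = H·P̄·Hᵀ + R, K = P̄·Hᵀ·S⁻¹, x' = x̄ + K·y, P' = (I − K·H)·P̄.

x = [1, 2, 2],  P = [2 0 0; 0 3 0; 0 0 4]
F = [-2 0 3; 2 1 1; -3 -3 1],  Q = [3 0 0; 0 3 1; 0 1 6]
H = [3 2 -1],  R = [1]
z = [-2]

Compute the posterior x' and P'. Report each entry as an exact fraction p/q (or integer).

x̄ = F·x = [4, 6, -7]
P̄ = F·P·Fᵀ + Q = [47 4 24; 4 18 -16; 24 -16 55]
y = z − H·x̄ = [-33]
S = H·P̄·Hᵀ + R = [519]
K = P̄·Hᵀ·S⁻¹ = [125/519; 64/519; -5/173]
x' = x̄ + K·y = [-683/173, 334/173, -1046/173]
P' = (I − K·H)·P̄ = [8768/519 -5924/519 4777/173; -5924/519 5246/519 -2448/173; 4777/173 -2448/173 9440/173]

x' = [-683/173, 334/173, -1046/173]
P' = [8768/519 -5924/519 4777/173; -5924/519 5246/519 -2448/173; 4777/173 -2448/173 9440/173]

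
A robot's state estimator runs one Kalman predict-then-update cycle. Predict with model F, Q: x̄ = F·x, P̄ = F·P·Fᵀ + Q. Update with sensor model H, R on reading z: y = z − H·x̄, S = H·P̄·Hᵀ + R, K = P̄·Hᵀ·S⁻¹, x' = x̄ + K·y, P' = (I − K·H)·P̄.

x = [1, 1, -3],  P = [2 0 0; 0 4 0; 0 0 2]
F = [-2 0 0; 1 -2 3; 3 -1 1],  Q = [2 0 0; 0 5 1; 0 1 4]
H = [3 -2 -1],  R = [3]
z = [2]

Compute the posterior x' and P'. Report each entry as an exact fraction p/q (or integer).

x' = [-1628/489, -3395/489, 889/489]
P' = [2390/489 3794/489 -568/489; 3794/489 6824/489 -1921/489; -568/489 -1921/489 2456/489]

x̄ = F·x = [-2, -10, -1]
P̄ = F·P·Fᵀ + Q = [10 -4 -12; -4 41 21; -12 21 28]
y = z − H·x̄ = [-13]
S = H·P̄·Hᵀ + R = [489]
K = P̄·Hᵀ·S⁻¹ = [50/489; -115/489; -106/489]
x' = x̄ + K·y = [-1628/489, -3395/489, 889/489]
P' = (I − K·H)·P̄ = [2390/489 3794/489 -568/489; 3794/489 6824/489 -1921/489; -568/489 -1921/489 2456/489]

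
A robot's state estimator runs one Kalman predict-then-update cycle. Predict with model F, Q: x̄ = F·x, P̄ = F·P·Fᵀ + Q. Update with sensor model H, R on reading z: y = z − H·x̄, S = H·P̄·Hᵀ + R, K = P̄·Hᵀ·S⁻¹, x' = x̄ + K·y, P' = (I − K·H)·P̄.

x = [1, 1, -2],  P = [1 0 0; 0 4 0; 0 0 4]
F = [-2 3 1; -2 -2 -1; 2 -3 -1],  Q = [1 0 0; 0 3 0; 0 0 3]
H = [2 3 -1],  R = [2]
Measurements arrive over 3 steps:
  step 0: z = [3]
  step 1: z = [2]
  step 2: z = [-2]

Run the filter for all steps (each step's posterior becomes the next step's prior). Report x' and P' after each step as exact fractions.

step 0: x' = [22/9, -3/2, -5/2], P' = [1469/54 -319/12 -311/12; -319/12 213/8 213/8; -311/12 213/8 229/8]
step 1: x' = [969317/439701, -678763/439701, -971897/439701], P' = [6951611/439701 -6632108/439701 -6338974/439701; -6632108/439701 2201889/146567 2201889/146567; -6338974/439701 2201889/146567 2495023/146567]
step 2: x' = [5472058/517941333, -118343059/172647111, -3244985/172647111], P' = [8047513351/517941333 -2558110714/172647111 -2443012640/172647111; -2558110714/172647111 849588732/57549037 849588732/57549037; -2443012640/172647111 849588732/57549037 964686806/57549037]

step 0: x̄ = F·x = [-1, -2, 1]
step 0: P̄ = F·P·Fᵀ + Q = [45 -24 -44; -24 27 24; -44 24 47]
step 0: y = z − H·x̄ = [12]
step 0: S = H·P̄·Hᵀ + R = [216]
step 0: K = P̄·Hᵀ·S⁻¹ = [31/108; 1/24; -7/24]
step 0: x' = x̄ + K·y = [22/9, -3/2, -5/2]
step 0: P' = (I − K·H)·P̄ = [1469/54 -319/12 -311/12; -319/12 213/8 213/8; -311/12 213/8 229/8]
step 1: x̄ = F·x = [-107/9, 11/18, 107/9]
step 1: P̄ = F·P·Fᵀ + Q = [25933/27 -4307/27 -25906/27; -4307/27 8015/216 4307/27; -25906/27 4307/27 25987/27]
step 1: y = z − H·x̄ = [215/6]
step 1: S = H·P̄·Hᵀ + R = [146567/24]
step 1: K = P̄·Hᵀ·S⁻¹ = [172936/439701; -26441/439701; -173008/439701]
step 1: x' = x̄ + K·y = [969317/439701, -678763/439701, -971897/439701]
step 1: P' = (I − K·H)·P̄ = [6951611/439701 -6632108/439701 -6338974/439701; -6632108/439701 2201889/146567 2201889/146567; -6338974/439701 2201889/146567 2495023/146567]
step 2: x̄ = F·x = [-1648940/146567, 130263/146567, 1648940/146567]
step 2: P̄ = F·P·Fᵀ + Q = [79919137/146567 -13025582/146567 -79772570/146567; -13025582/146567 3681064/146567 13025582/146567; -79772570/146567 13025582/146567 80212271/146567]
step 2: y = z − H·x̄ = [4262897/146567]
step 2: S = H·P̄·Hᵀ + R = [517941333/146567]
step 2: K = P̄·Hᵀ·S⁻¹ = [200534098/517941333; -9344518/172647111; -66893555/172647111]
step 2: x' = x̄ + K·y = [5472058/517941333, -118343059/172647111, -3244985/172647111]
step 2: P' = (I − K·H)·P̄ = [8047513351/517941333 -2558110714/172647111 -2443012640/172647111; -2558110714/172647111 849588732/57549037 849588732/57549037; -2443012640/172647111 849588732/57549037 964686806/57549037]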